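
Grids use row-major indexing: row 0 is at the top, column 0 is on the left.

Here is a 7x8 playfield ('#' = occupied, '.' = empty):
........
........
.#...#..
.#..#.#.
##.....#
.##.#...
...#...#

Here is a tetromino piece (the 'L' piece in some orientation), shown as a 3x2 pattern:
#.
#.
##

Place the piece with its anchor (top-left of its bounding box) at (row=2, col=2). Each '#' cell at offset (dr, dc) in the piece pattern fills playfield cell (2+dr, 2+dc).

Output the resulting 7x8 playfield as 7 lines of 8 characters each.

Answer: ........
........
.##..#..
.##.#.#.
####...#
.##.#...
...#...#

Derivation:
Fill (2+0,2+0) = (2,2)
Fill (2+1,2+0) = (3,2)
Fill (2+2,2+0) = (4,2)
Fill (2+2,2+1) = (4,3)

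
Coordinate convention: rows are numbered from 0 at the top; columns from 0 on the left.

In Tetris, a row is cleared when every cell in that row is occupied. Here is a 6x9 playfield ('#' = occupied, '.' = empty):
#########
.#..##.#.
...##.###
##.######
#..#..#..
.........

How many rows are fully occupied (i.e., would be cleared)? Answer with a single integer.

Check each row:
  row 0: 0 empty cells -> FULL (clear)
  row 1: 5 empty cells -> not full
  row 2: 4 empty cells -> not full
  row 3: 1 empty cell -> not full
  row 4: 6 empty cells -> not full
  row 5: 9 empty cells -> not full
Total rows cleared: 1

Answer: 1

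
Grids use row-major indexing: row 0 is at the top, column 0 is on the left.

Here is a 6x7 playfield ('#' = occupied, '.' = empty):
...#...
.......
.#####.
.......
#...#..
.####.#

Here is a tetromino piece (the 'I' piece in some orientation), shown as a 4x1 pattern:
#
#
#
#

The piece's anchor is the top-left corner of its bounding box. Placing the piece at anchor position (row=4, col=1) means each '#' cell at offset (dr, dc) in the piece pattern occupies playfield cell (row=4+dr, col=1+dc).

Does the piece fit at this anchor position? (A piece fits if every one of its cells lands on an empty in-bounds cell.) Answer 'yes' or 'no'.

Check each piece cell at anchor (4, 1):
  offset (0,0) -> (4,1): empty -> OK
  offset (1,0) -> (5,1): occupied ('#') -> FAIL
  offset (2,0) -> (6,1): out of bounds -> FAIL
  offset (3,0) -> (7,1): out of bounds -> FAIL
All cells valid: no

Answer: no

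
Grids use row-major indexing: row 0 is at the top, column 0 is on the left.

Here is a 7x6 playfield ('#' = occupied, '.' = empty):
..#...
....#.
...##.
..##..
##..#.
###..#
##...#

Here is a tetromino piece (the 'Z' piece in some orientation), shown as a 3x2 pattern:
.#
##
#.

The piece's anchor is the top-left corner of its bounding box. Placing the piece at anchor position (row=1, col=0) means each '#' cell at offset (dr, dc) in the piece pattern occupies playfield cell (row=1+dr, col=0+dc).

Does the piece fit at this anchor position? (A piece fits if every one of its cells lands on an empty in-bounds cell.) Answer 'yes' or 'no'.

Check each piece cell at anchor (1, 0):
  offset (0,1) -> (1,1): empty -> OK
  offset (1,0) -> (2,0): empty -> OK
  offset (1,1) -> (2,1): empty -> OK
  offset (2,0) -> (3,0): empty -> OK
All cells valid: yes

Answer: yes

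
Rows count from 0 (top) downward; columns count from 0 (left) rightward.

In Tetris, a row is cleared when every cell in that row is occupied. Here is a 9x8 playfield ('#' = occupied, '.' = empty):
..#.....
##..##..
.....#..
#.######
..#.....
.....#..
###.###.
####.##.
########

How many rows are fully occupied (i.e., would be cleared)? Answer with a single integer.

Check each row:
  row 0: 7 empty cells -> not full
  row 1: 4 empty cells -> not full
  row 2: 7 empty cells -> not full
  row 3: 1 empty cell -> not full
  row 4: 7 empty cells -> not full
  row 5: 7 empty cells -> not full
  row 6: 2 empty cells -> not full
  row 7: 2 empty cells -> not full
  row 8: 0 empty cells -> FULL (clear)
Total rows cleared: 1

Answer: 1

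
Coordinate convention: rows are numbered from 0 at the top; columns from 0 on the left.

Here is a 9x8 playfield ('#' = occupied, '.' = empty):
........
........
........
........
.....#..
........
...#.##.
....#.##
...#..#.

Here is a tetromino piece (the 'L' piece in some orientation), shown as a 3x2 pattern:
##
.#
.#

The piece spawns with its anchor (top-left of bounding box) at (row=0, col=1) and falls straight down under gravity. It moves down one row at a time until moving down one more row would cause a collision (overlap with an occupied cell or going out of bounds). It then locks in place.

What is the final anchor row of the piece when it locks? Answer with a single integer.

Answer: 6

Derivation:
Spawn at (row=0, col=1). Try each row:
  row 0: fits
  row 1: fits
  row 2: fits
  row 3: fits
  row 4: fits
  row 5: fits
  row 6: fits
  row 7: blocked -> lock at row 6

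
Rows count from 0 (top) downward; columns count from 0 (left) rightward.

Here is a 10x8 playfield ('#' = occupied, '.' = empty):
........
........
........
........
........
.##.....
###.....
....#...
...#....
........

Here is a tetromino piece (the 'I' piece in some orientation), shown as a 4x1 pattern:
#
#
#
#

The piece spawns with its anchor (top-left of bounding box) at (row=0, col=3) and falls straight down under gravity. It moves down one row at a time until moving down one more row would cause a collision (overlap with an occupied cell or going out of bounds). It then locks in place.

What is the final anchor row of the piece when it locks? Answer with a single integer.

Spawn at (row=0, col=3). Try each row:
  row 0: fits
  row 1: fits
  row 2: fits
  row 3: fits
  row 4: fits
  row 5: blocked -> lock at row 4

Answer: 4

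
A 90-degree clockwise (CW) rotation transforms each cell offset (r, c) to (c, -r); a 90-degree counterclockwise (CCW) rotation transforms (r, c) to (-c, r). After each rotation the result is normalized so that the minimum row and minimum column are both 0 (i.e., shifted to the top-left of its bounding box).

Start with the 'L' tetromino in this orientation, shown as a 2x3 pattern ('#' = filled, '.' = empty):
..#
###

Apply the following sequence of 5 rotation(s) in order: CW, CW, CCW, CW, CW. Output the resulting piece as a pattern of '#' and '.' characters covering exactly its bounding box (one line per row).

Start:
..#
###
After rotation 1 (CW):
#.
#.
##
After rotation 2 (CW):
###
#..
After rotation 3 (CCW):
#.
#.
##
After rotation 4 (CW):
###
#..
After rotation 5 (CW):
##
.#
.#

Answer: ##
.#
.#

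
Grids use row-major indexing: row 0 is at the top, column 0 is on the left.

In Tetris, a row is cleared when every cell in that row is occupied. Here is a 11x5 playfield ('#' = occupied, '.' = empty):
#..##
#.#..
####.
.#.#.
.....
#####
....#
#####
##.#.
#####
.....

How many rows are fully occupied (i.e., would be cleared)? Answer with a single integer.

Check each row:
  row 0: 2 empty cells -> not full
  row 1: 3 empty cells -> not full
  row 2: 1 empty cell -> not full
  row 3: 3 empty cells -> not full
  row 4: 5 empty cells -> not full
  row 5: 0 empty cells -> FULL (clear)
  row 6: 4 empty cells -> not full
  row 7: 0 empty cells -> FULL (clear)
  row 8: 2 empty cells -> not full
  row 9: 0 empty cells -> FULL (clear)
  row 10: 5 empty cells -> not full
Total rows cleared: 3

Answer: 3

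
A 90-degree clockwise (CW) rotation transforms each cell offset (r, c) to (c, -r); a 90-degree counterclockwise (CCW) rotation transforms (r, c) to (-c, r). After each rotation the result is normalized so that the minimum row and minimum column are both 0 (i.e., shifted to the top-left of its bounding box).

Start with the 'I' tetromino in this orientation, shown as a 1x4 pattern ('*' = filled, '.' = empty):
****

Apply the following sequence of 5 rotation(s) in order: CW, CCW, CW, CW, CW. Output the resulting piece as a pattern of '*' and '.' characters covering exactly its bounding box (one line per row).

Start:
****
After rotation 1 (CW):
*
*
*
*
After rotation 2 (CCW):
****
After rotation 3 (CW):
*
*
*
*
After rotation 4 (CW):
****
After rotation 5 (CW):
*
*
*
*

Answer: *
*
*
*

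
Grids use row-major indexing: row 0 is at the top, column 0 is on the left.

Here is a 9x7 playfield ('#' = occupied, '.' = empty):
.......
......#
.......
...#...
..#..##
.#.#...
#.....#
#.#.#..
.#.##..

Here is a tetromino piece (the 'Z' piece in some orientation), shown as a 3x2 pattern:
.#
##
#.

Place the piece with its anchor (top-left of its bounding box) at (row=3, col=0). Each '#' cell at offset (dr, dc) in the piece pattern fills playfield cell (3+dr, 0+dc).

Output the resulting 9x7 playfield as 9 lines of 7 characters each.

Fill (3+0,0+1) = (3,1)
Fill (3+1,0+0) = (4,0)
Fill (3+1,0+1) = (4,1)
Fill (3+2,0+0) = (5,0)

Answer: .......
......#
.......
.#.#...
###..##
##.#...
#.....#
#.#.#..
.#.##..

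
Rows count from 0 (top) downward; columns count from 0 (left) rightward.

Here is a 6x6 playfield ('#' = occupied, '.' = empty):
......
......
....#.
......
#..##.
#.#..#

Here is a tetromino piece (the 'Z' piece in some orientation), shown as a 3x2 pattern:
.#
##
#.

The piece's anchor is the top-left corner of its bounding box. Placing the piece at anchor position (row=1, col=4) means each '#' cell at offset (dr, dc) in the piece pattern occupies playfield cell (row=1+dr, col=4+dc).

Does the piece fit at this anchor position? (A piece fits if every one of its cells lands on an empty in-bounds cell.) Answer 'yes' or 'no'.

Answer: no

Derivation:
Check each piece cell at anchor (1, 4):
  offset (0,1) -> (1,5): empty -> OK
  offset (1,0) -> (2,4): occupied ('#') -> FAIL
  offset (1,1) -> (2,5): empty -> OK
  offset (2,0) -> (3,4): empty -> OK
All cells valid: no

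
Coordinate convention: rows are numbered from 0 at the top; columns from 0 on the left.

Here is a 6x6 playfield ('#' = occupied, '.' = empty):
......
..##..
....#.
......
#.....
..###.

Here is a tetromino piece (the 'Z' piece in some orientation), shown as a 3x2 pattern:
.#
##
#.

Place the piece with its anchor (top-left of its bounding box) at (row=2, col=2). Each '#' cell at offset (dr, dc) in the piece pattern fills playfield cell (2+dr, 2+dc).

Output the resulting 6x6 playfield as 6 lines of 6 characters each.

Fill (2+0,2+1) = (2,3)
Fill (2+1,2+0) = (3,2)
Fill (2+1,2+1) = (3,3)
Fill (2+2,2+0) = (4,2)

Answer: ......
..##..
...##.
..##..
#.#...
..###.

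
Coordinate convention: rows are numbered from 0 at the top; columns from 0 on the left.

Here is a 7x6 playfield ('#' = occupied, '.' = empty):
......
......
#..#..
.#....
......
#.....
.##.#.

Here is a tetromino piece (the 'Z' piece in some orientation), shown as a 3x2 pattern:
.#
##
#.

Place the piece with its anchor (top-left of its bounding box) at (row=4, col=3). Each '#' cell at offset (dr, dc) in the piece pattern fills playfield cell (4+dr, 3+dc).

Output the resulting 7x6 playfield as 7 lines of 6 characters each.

Fill (4+0,3+1) = (4,4)
Fill (4+1,3+0) = (5,3)
Fill (4+1,3+1) = (5,4)
Fill (4+2,3+0) = (6,3)

Answer: ......
......
#..#..
.#....
....#.
#..##.
.####.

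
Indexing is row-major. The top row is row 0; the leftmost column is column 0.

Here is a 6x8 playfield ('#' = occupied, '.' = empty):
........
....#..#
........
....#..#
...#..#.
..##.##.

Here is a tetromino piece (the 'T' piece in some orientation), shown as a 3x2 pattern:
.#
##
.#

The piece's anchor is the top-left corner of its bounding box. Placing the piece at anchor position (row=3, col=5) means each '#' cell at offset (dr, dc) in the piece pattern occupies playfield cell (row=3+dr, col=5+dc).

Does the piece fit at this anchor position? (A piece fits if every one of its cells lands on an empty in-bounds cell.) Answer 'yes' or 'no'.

Answer: no

Derivation:
Check each piece cell at anchor (3, 5):
  offset (0,1) -> (3,6): empty -> OK
  offset (1,0) -> (4,5): empty -> OK
  offset (1,1) -> (4,6): occupied ('#') -> FAIL
  offset (2,1) -> (5,6): occupied ('#') -> FAIL
All cells valid: no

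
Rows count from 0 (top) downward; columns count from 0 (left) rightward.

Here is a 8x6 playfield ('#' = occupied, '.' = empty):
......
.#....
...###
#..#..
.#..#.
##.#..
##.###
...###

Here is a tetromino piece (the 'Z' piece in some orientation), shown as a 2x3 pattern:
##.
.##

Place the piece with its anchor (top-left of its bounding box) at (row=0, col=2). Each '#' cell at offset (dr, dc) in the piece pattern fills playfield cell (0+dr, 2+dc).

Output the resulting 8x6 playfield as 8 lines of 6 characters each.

Fill (0+0,2+0) = (0,2)
Fill (0+0,2+1) = (0,3)
Fill (0+1,2+1) = (1,3)
Fill (0+1,2+2) = (1,4)

Answer: ..##..
.#.##.
...###
#..#..
.#..#.
##.#..
##.###
...###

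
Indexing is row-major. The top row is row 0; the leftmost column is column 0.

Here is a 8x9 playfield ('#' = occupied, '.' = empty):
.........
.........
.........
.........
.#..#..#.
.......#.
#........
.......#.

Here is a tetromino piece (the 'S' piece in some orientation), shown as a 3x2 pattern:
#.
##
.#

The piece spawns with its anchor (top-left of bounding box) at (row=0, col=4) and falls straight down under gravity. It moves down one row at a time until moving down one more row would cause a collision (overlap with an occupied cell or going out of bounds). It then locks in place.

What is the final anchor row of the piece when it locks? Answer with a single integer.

Answer: 2

Derivation:
Spawn at (row=0, col=4). Try each row:
  row 0: fits
  row 1: fits
  row 2: fits
  row 3: blocked -> lock at row 2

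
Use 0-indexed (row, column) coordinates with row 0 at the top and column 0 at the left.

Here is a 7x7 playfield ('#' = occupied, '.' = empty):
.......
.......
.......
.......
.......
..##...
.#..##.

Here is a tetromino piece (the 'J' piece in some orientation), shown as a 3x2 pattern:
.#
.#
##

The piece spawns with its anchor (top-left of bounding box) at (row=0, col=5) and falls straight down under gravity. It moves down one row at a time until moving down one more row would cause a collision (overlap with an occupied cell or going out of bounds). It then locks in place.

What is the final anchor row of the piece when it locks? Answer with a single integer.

Answer: 3

Derivation:
Spawn at (row=0, col=5). Try each row:
  row 0: fits
  row 1: fits
  row 2: fits
  row 3: fits
  row 4: blocked -> lock at row 3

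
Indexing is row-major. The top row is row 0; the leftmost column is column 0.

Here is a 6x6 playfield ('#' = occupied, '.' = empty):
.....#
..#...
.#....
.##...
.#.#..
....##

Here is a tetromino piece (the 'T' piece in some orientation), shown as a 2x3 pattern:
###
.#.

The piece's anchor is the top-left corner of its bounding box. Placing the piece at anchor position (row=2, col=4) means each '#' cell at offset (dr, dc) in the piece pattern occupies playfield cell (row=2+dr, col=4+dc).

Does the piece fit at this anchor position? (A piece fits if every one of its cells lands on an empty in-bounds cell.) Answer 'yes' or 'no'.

Check each piece cell at anchor (2, 4):
  offset (0,0) -> (2,4): empty -> OK
  offset (0,1) -> (2,5): empty -> OK
  offset (0,2) -> (2,6): out of bounds -> FAIL
  offset (1,1) -> (3,5): empty -> OK
All cells valid: no

Answer: no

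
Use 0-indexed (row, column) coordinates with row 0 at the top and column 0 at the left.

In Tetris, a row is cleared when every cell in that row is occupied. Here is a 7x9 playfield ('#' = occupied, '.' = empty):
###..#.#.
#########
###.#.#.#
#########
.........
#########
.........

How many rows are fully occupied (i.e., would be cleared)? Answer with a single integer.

Check each row:
  row 0: 4 empty cells -> not full
  row 1: 0 empty cells -> FULL (clear)
  row 2: 3 empty cells -> not full
  row 3: 0 empty cells -> FULL (clear)
  row 4: 9 empty cells -> not full
  row 5: 0 empty cells -> FULL (clear)
  row 6: 9 empty cells -> not full
Total rows cleared: 3

Answer: 3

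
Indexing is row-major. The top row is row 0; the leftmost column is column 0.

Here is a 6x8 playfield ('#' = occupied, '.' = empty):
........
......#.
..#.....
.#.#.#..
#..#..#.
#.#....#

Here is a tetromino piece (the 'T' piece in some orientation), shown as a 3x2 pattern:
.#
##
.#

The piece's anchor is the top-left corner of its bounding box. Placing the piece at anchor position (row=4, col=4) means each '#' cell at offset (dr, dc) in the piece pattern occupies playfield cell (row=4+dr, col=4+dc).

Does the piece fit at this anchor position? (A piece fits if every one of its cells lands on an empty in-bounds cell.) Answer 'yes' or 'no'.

Answer: no

Derivation:
Check each piece cell at anchor (4, 4):
  offset (0,1) -> (4,5): empty -> OK
  offset (1,0) -> (5,4): empty -> OK
  offset (1,1) -> (5,5): empty -> OK
  offset (2,1) -> (6,5): out of bounds -> FAIL
All cells valid: no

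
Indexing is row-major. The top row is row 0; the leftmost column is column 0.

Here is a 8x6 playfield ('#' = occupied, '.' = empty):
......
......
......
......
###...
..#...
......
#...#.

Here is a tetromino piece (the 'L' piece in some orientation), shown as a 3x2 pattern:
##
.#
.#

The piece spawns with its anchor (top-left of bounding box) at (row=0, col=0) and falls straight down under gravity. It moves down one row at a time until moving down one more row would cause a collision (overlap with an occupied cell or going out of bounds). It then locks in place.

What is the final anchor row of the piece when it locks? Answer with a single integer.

Answer: 1

Derivation:
Spawn at (row=0, col=0). Try each row:
  row 0: fits
  row 1: fits
  row 2: blocked -> lock at row 1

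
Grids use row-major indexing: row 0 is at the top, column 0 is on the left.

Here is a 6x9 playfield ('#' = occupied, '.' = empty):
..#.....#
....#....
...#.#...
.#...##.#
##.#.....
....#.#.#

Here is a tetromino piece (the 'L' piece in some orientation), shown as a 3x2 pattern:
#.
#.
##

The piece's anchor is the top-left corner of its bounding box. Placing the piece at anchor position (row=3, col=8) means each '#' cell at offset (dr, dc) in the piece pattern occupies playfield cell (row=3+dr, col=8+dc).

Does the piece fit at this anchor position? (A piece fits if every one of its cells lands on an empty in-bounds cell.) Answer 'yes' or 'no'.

Answer: no

Derivation:
Check each piece cell at anchor (3, 8):
  offset (0,0) -> (3,8): occupied ('#') -> FAIL
  offset (1,0) -> (4,8): empty -> OK
  offset (2,0) -> (5,8): occupied ('#') -> FAIL
  offset (2,1) -> (5,9): out of bounds -> FAIL
All cells valid: no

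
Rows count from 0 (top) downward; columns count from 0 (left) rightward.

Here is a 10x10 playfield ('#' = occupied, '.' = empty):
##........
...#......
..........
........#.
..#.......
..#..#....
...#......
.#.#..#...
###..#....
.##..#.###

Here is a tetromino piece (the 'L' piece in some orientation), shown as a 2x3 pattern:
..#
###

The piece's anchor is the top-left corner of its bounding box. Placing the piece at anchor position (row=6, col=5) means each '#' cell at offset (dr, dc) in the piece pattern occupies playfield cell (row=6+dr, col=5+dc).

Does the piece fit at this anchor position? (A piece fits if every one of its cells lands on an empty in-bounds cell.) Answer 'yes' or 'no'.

Answer: no

Derivation:
Check each piece cell at anchor (6, 5):
  offset (0,2) -> (6,7): empty -> OK
  offset (1,0) -> (7,5): empty -> OK
  offset (1,1) -> (7,6): occupied ('#') -> FAIL
  offset (1,2) -> (7,7): empty -> OK
All cells valid: no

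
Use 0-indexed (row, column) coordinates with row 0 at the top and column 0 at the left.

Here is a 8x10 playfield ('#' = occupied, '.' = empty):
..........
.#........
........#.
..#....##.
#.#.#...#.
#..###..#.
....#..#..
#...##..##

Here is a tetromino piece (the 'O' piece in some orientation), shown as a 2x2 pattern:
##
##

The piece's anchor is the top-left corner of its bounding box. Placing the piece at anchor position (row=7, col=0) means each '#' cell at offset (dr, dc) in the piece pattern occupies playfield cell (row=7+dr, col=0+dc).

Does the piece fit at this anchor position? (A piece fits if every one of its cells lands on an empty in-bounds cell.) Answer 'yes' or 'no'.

Check each piece cell at anchor (7, 0):
  offset (0,0) -> (7,0): occupied ('#') -> FAIL
  offset (0,1) -> (7,1): empty -> OK
  offset (1,0) -> (8,0): out of bounds -> FAIL
  offset (1,1) -> (8,1): out of bounds -> FAIL
All cells valid: no

Answer: no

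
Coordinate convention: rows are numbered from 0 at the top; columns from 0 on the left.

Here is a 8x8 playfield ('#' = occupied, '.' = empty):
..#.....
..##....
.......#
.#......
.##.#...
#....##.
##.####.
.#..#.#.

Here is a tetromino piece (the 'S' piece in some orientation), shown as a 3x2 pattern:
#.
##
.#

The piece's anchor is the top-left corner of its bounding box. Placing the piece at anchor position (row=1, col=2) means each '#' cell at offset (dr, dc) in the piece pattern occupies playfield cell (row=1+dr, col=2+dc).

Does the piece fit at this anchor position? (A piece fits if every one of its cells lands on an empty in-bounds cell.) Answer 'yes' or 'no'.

Check each piece cell at anchor (1, 2):
  offset (0,0) -> (1,2): occupied ('#') -> FAIL
  offset (1,0) -> (2,2): empty -> OK
  offset (1,1) -> (2,3): empty -> OK
  offset (2,1) -> (3,3): empty -> OK
All cells valid: no

Answer: no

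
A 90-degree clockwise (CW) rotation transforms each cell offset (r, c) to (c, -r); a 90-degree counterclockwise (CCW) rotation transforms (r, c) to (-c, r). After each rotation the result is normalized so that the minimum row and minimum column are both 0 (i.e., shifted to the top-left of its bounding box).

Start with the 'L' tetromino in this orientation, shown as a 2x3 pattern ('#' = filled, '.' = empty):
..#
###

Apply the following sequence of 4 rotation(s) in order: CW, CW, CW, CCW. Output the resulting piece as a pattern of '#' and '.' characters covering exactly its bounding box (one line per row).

Answer: ###
#..

Derivation:
Start:
..#
###
After rotation 1 (CW):
#.
#.
##
After rotation 2 (CW):
###
#..
After rotation 3 (CW):
##
.#
.#
After rotation 4 (CCW):
###
#..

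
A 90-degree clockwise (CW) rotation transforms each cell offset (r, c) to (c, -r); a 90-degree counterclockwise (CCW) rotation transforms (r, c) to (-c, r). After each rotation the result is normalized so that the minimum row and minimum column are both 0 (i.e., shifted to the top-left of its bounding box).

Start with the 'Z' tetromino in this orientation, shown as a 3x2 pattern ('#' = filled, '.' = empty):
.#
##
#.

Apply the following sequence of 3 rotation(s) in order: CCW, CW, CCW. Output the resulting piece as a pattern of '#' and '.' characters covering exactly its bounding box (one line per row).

Answer: ##.
.##

Derivation:
Start:
.#
##
#.
After rotation 1 (CCW):
##.
.##
After rotation 2 (CW):
.#
##
#.
After rotation 3 (CCW):
##.
.##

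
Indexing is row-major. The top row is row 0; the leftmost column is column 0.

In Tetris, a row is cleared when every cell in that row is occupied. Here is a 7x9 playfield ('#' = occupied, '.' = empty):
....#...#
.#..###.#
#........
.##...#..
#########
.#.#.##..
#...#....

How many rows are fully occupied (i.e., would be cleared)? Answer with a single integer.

Answer: 1

Derivation:
Check each row:
  row 0: 7 empty cells -> not full
  row 1: 4 empty cells -> not full
  row 2: 8 empty cells -> not full
  row 3: 6 empty cells -> not full
  row 4: 0 empty cells -> FULL (clear)
  row 5: 5 empty cells -> not full
  row 6: 7 empty cells -> not full
Total rows cleared: 1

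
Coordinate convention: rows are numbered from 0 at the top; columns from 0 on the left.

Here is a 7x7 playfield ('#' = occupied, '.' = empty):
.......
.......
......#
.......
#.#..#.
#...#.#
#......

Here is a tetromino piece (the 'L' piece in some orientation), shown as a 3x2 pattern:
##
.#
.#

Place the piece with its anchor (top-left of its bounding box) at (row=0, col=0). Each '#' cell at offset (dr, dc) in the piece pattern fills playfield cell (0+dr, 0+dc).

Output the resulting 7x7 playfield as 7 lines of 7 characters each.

Fill (0+0,0+0) = (0,0)
Fill (0+0,0+1) = (0,1)
Fill (0+1,0+1) = (1,1)
Fill (0+2,0+1) = (2,1)

Answer: ##.....
.#.....
.#....#
.......
#.#..#.
#...#.#
#......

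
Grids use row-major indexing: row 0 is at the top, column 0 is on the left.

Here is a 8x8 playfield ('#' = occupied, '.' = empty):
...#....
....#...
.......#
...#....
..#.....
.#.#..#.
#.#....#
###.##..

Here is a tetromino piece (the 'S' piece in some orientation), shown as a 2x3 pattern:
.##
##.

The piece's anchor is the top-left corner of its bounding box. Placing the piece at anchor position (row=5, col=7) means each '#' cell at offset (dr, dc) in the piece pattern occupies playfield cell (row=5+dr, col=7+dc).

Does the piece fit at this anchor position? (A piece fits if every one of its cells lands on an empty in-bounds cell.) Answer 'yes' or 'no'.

Answer: no

Derivation:
Check each piece cell at anchor (5, 7):
  offset (0,1) -> (5,8): out of bounds -> FAIL
  offset (0,2) -> (5,9): out of bounds -> FAIL
  offset (1,0) -> (6,7): occupied ('#') -> FAIL
  offset (1,1) -> (6,8): out of bounds -> FAIL
All cells valid: no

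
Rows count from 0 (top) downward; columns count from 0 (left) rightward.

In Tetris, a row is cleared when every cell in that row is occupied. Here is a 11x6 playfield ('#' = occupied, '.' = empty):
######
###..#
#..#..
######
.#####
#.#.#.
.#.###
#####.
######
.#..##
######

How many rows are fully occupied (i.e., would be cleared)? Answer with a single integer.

Check each row:
  row 0: 0 empty cells -> FULL (clear)
  row 1: 2 empty cells -> not full
  row 2: 4 empty cells -> not full
  row 3: 0 empty cells -> FULL (clear)
  row 4: 1 empty cell -> not full
  row 5: 3 empty cells -> not full
  row 6: 2 empty cells -> not full
  row 7: 1 empty cell -> not full
  row 8: 0 empty cells -> FULL (clear)
  row 9: 3 empty cells -> not full
  row 10: 0 empty cells -> FULL (clear)
Total rows cleared: 4

Answer: 4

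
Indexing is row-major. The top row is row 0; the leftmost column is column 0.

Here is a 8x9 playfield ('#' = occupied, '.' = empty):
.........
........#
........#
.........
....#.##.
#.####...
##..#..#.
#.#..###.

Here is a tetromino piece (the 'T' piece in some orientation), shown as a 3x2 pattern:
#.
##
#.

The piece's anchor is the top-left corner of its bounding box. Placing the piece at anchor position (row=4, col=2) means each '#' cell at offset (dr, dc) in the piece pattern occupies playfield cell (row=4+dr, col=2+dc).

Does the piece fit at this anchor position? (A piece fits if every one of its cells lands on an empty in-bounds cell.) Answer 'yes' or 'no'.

Answer: no

Derivation:
Check each piece cell at anchor (4, 2):
  offset (0,0) -> (4,2): empty -> OK
  offset (1,0) -> (5,2): occupied ('#') -> FAIL
  offset (1,1) -> (5,3): occupied ('#') -> FAIL
  offset (2,0) -> (6,2): empty -> OK
All cells valid: no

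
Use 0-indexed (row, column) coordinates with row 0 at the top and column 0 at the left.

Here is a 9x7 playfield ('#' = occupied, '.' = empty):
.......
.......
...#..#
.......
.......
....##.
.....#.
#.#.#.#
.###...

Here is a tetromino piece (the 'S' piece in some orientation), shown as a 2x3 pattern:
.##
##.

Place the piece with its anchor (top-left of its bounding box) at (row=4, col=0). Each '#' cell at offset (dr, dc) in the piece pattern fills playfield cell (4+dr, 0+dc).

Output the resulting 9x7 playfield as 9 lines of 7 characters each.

Answer: .......
.......
...#..#
.......
.##....
##..##.
.....#.
#.#.#.#
.###...

Derivation:
Fill (4+0,0+1) = (4,1)
Fill (4+0,0+2) = (4,2)
Fill (4+1,0+0) = (5,0)
Fill (4+1,0+1) = (5,1)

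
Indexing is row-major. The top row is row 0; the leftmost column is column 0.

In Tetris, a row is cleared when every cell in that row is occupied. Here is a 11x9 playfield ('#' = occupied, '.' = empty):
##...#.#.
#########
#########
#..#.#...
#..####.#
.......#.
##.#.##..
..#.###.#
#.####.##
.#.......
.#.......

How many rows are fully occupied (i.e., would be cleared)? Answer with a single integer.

Answer: 2

Derivation:
Check each row:
  row 0: 5 empty cells -> not full
  row 1: 0 empty cells -> FULL (clear)
  row 2: 0 empty cells -> FULL (clear)
  row 3: 6 empty cells -> not full
  row 4: 3 empty cells -> not full
  row 5: 8 empty cells -> not full
  row 6: 4 empty cells -> not full
  row 7: 4 empty cells -> not full
  row 8: 2 empty cells -> not full
  row 9: 8 empty cells -> not full
  row 10: 8 empty cells -> not full
Total rows cleared: 2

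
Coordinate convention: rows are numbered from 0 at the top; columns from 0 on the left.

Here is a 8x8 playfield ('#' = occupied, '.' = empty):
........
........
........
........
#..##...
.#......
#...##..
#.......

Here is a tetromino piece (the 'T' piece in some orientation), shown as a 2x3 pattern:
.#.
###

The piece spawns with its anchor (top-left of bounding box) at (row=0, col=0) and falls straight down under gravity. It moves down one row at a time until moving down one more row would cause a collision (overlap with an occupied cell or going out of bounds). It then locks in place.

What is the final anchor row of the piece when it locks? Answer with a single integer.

Answer: 2

Derivation:
Spawn at (row=0, col=0). Try each row:
  row 0: fits
  row 1: fits
  row 2: fits
  row 3: blocked -> lock at row 2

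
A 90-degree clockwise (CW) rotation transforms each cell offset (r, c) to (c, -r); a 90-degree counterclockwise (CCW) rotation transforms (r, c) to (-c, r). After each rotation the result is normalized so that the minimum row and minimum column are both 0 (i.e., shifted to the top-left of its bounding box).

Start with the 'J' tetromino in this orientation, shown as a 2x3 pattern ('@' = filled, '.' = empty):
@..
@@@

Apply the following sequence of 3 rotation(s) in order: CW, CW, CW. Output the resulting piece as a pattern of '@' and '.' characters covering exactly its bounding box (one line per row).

Answer: .@
.@
@@

Derivation:
Start:
@..
@@@
After rotation 1 (CW):
@@
@.
@.
After rotation 2 (CW):
@@@
..@
After rotation 3 (CW):
.@
.@
@@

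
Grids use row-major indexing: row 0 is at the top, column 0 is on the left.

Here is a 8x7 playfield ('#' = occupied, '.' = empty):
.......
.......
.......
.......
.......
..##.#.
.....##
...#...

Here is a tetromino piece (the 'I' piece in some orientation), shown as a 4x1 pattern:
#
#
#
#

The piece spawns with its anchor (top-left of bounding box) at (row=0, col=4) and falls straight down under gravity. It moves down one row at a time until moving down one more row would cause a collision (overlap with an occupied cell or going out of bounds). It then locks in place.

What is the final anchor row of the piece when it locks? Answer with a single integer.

Answer: 4

Derivation:
Spawn at (row=0, col=4). Try each row:
  row 0: fits
  row 1: fits
  row 2: fits
  row 3: fits
  row 4: fits
  row 5: blocked -> lock at row 4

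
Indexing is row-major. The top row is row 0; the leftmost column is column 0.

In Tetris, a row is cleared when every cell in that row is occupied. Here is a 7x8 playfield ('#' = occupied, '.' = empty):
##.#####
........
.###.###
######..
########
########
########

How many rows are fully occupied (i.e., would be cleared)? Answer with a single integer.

Answer: 3

Derivation:
Check each row:
  row 0: 1 empty cell -> not full
  row 1: 8 empty cells -> not full
  row 2: 2 empty cells -> not full
  row 3: 2 empty cells -> not full
  row 4: 0 empty cells -> FULL (clear)
  row 5: 0 empty cells -> FULL (clear)
  row 6: 0 empty cells -> FULL (clear)
Total rows cleared: 3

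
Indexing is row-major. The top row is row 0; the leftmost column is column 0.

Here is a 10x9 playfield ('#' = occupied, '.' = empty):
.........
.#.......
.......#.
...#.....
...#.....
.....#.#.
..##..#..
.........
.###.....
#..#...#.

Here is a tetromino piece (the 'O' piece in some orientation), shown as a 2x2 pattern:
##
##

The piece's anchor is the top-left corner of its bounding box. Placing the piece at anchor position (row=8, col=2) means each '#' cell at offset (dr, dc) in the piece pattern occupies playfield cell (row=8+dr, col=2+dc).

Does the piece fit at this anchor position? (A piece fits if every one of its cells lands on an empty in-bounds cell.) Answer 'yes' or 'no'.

Answer: no

Derivation:
Check each piece cell at anchor (8, 2):
  offset (0,0) -> (8,2): occupied ('#') -> FAIL
  offset (0,1) -> (8,3): occupied ('#') -> FAIL
  offset (1,0) -> (9,2): empty -> OK
  offset (1,1) -> (9,3): occupied ('#') -> FAIL
All cells valid: no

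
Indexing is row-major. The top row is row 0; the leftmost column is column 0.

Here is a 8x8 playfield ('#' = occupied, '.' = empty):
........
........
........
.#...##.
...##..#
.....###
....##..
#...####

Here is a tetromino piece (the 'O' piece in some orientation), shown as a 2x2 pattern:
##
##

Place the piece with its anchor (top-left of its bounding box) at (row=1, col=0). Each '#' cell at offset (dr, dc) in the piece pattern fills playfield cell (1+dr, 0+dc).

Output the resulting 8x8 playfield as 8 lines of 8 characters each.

Answer: ........
##......
##......
.#...##.
...##..#
.....###
....##..
#...####

Derivation:
Fill (1+0,0+0) = (1,0)
Fill (1+0,0+1) = (1,1)
Fill (1+1,0+0) = (2,0)
Fill (1+1,0+1) = (2,1)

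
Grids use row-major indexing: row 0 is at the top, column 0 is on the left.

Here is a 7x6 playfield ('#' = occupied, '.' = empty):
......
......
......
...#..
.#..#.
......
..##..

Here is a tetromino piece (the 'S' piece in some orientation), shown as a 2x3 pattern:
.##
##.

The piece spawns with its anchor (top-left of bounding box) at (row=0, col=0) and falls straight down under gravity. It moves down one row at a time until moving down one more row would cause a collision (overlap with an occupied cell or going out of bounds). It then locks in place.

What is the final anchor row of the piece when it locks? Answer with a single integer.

Spawn at (row=0, col=0). Try each row:
  row 0: fits
  row 1: fits
  row 2: fits
  row 3: blocked -> lock at row 2

Answer: 2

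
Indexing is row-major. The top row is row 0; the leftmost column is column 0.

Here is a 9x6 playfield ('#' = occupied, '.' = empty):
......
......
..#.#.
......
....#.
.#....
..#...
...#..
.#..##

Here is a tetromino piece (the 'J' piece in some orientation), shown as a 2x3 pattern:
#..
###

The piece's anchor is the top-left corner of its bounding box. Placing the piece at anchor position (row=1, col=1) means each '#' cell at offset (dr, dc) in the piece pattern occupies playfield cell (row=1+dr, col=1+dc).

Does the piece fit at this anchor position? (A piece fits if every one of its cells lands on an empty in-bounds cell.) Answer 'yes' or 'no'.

Answer: no

Derivation:
Check each piece cell at anchor (1, 1):
  offset (0,0) -> (1,1): empty -> OK
  offset (1,0) -> (2,1): empty -> OK
  offset (1,1) -> (2,2): occupied ('#') -> FAIL
  offset (1,2) -> (2,3): empty -> OK
All cells valid: no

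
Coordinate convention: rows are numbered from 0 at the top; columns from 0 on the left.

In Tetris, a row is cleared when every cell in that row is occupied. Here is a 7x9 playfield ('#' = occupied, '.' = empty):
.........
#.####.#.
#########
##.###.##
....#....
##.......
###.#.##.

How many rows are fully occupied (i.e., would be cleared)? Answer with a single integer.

Check each row:
  row 0: 9 empty cells -> not full
  row 1: 3 empty cells -> not full
  row 2: 0 empty cells -> FULL (clear)
  row 3: 2 empty cells -> not full
  row 4: 8 empty cells -> not full
  row 5: 7 empty cells -> not full
  row 6: 3 empty cells -> not full
Total rows cleared: 1

Answer: 1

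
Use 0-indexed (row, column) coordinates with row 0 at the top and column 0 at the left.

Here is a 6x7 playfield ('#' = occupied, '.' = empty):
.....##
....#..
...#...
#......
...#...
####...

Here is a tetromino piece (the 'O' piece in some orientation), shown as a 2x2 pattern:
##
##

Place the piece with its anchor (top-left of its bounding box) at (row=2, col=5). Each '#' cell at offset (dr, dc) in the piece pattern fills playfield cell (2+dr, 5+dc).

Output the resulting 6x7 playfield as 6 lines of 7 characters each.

Answer: .....##
....#..
...#.##
#....##
...#...
####...

Derivation:
Fill (2+0,5+0) = (2,5)
Fill (2+0,5+1) = (2,6)
Fill (2+1,5+0) = (3,5)
Fill (2+1,5+1) = (3,6)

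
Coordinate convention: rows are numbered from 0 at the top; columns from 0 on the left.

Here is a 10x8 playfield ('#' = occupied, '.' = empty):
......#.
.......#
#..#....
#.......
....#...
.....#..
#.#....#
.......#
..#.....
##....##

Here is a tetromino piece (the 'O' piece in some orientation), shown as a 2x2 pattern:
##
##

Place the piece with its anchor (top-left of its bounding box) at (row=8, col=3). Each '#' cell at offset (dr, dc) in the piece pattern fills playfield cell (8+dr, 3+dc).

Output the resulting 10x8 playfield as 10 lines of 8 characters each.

Answer: ......#.
.......#
#..#....
#.......
....#...
.....#..
#.#....#
.......#
..###...
##.##.##

Derivation:
Fill (8+0,3+0) = (8,3)
Fill (8+0,3+1) = (8,4)
Fill (8+1,3+0) = (9,3)
Fill (8+1,3+1) = (9,4)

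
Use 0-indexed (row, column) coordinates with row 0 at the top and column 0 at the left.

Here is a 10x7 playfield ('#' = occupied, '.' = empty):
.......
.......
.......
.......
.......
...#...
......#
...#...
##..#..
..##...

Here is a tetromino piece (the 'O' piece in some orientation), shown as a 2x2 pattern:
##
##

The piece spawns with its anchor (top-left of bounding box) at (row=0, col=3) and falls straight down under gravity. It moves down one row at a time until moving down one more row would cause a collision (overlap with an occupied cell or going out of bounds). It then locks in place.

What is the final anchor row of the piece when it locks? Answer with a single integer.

Answer: 3

Derivation:
Spawn at (row=0, col=3). Try each row:
  row 0: fits
  row 1: fits
  row 2: fits
  row 3: fits
  row 4: blocked -> lock at row 3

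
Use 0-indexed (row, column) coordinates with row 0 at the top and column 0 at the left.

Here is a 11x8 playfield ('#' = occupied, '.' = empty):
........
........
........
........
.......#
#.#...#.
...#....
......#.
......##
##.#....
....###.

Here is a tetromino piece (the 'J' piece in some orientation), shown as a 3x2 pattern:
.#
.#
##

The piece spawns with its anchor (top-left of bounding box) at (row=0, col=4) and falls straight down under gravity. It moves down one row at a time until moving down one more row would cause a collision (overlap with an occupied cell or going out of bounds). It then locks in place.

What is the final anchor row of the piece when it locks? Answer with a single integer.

Answer: 7

Derivation:
Spawn at (row=0, col=4). Try each row:
  row 0: fits
  row 1: fits
  row 2: fits
  row 3: fits
  row 4: fits
  row 5: fits
  row 6: fits
  row 7: fits
  row 8: blocked -> lock at row 7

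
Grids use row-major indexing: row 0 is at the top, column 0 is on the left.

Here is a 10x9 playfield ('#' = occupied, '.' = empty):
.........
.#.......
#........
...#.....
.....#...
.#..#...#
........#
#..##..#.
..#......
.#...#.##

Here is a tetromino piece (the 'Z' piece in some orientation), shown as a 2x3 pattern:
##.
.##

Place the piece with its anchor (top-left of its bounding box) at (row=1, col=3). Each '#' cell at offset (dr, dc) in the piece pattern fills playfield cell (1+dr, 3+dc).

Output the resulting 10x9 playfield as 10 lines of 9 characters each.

Answer: .........
.#.##....
#...##...
...#.....
.....#...
.#..#...#
........#
#..##..#.
..#......
.#...#.##

Derivation:
Fill (1+0,3+0) = (1,3)
Fill (1+0,3+1) = (1,4)
Fill (1+1,3+1) = (2,4)
Fill (1+1,3+2) = (2,5)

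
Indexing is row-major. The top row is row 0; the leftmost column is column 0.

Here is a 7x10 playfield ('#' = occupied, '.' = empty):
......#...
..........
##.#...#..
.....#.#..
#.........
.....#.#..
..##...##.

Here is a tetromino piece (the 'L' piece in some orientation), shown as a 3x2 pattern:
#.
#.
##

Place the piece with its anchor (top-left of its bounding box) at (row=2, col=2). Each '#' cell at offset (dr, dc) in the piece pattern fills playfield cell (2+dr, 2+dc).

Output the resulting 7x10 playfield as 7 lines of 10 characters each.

Answer: ......#...
..........
####...#..
..#..#.#..
#.##......
.....#.#..
..##...##.

Derivation:
Fill (2+0,2+0) = (2,2)
Fill (2+1,2+0) = (3,2)
Fill (2+2,2+0) = (4,2)
Fill (2+2,2+1) = (4,3)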